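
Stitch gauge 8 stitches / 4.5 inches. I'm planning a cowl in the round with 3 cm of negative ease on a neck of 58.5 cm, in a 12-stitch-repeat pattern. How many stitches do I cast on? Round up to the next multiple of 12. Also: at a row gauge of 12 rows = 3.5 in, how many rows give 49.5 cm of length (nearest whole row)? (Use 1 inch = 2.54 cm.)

Cast on 48 stitches; work 67 rows.

Finished = 58.5 − 3 = 55.5 cm.
55.5 cm × 1/2.54 = 21.85 inches.
8/4.5 = 1.778 sts per in; 21.85 × 1.778 = 38.85 sts.
Next multiple of 12 → 48.
49.5 cm = 19.49 inches; × 3.429 = 66.82 → 67 rows.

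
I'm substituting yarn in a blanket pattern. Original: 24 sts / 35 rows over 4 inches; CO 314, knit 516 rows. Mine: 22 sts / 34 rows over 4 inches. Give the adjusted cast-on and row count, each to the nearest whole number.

Cast on 288 stitches; work 501 rows.

Stitches: 314 × 22/24 = 287.83 → 288.
Rows: 516 × 34/35 = 501.26 → 501.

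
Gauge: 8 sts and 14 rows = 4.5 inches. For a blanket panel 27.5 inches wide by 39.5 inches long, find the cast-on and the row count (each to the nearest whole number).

Cast on 49 stitches and work 123 rows.

Stitch gauge = 8/4.5 = 1.778 sts/in; 27.5 × 1.778 = 48.89 → 49 sts.
Row gauge = 14/4.5 = 3.111 rows/in; 39.5 × 3.111 = 122.89 → 123 rows.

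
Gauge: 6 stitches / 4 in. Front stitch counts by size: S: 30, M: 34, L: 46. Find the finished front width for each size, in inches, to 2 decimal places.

6/4 = 1.5 sts per in.
S: 30 / 1.5 = 20.000 → 20.00 in.
M: 34 / 1.5 = 22.667 → 22.67 in.
L: 46 / 1.5 = 30.667 → 30.67 in.

S 20.00 inches; M 22.67 inches; L 30.67 inches.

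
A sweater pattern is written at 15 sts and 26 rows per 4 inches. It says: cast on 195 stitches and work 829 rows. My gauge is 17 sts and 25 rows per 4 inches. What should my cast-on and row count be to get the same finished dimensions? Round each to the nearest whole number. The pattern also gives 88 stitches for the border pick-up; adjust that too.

Stitches: 195 × 17/15 = 221.00 → 221.
Rows: 829 × 25/26 = 797.12 → 797.
border pick-up: 88 × 17/15 = 99.73 → 100.

Cast on 221 stitches; work 797 rows; border pick-up 100 stitches.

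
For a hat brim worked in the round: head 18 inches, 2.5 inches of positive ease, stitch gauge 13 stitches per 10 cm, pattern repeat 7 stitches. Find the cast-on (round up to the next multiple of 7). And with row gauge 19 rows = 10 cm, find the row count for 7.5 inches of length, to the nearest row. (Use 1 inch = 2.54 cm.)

Finished = 18 + 2.5 = 20.5 inches.
20.5 inches × 2.54 = 52.07 cm.
13/10 = 1.3 sts per cm; 52.07 × 1.3 = 67.69 sts.
Next multiple of 7 → 70.
7.5 inches = 19.05 cm; × 1.9 = 36.20 → 36 rows.

Cast on 70 stitches; work 36 rows.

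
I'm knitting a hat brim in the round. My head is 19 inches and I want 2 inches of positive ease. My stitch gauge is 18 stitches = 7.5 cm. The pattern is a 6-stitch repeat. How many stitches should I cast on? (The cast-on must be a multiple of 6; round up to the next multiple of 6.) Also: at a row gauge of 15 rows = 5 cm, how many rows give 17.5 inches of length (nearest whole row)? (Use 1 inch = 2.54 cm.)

Cast on 132 stitches; work 133 rows.

Finished = 19 + 2 = 21 inches.
21 inches × 2.54 = 53.34 cm.
18/7.5 = 2.4 sts per cm; 53.34 × 2.4 = 128.02 sts.
Next multiple of 6 → 132.
17.5 inches = 44.45 cm; × 3 = 133.35 → 133 rows.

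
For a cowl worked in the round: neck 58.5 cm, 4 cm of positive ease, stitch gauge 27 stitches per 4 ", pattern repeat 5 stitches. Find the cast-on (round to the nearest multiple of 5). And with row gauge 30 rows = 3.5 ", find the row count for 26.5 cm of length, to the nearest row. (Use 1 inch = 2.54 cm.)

Cast on 165 stitches; work 89 rows.

Finished = 58.5 + 4 = 62.5 cm.
62.5 cm × 1/2.54 = 24.61 inches.
27/4 = 6.75 sts per in; 24.61 × 6.75 = 166.09 sts.
Nearest multiple of 5 → 165.
26.5 cm = 10.43 inches; × 8.571 = 89.43 → 89 rows.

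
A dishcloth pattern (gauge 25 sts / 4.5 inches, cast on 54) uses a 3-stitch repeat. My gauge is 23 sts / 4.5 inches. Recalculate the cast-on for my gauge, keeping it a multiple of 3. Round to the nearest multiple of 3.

51 stitches.

54 × 23 / 25 = 49.68.
Nearest multiple of 3: 51.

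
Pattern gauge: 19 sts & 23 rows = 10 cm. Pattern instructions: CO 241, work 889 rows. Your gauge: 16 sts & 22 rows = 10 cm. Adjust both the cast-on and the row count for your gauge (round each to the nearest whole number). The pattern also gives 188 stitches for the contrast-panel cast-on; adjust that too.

Cast on 203 stitches; work 850 rows; contrast-panel cast-on 158 stitches.

Stitches: 241 × 16/19 = 202.95 → 203.
Rows: 889 × 22/23 = 850.35 → 850.
contrast-panel cast-on: 188 × 16/19 = 158.32 → 158.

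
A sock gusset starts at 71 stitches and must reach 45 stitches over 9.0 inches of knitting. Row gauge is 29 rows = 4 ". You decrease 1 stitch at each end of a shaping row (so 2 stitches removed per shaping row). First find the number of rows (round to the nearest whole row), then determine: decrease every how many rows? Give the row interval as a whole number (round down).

Rows = 9.0 × 7.25 = 65.2 → 65 rows.
Stitches to remove: 26 → 13 shaping rows (at 2 st each).
65 / 13 = 5.00 → every 5 rows.

Decrease every 5th row.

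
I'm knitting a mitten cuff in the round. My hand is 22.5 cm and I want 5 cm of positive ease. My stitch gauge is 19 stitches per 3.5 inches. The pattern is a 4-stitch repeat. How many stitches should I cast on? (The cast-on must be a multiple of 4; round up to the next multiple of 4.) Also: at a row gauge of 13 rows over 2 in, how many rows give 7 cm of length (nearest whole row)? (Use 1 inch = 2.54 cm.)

Cast on 60 stitches; work 18 rows.

Finished = 22.5 + 5 = 27.5 cm.
27.5 cm × 1/2.54 = 10.83 inches.
19/3.5 = 5.429 sts per in; 10.83 × 5.429 = 58.77 sts.
Next multiple of 4 → 60.
7 cm = 2.76 inches; × 6.5 = 17.91 → 18 rows.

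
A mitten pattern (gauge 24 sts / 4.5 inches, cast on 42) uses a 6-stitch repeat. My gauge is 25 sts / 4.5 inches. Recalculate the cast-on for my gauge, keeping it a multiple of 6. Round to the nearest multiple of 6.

42 × 25 / 24 = 43.75.
Nearest multiple of 6: 42.

Cast on 42 stitches.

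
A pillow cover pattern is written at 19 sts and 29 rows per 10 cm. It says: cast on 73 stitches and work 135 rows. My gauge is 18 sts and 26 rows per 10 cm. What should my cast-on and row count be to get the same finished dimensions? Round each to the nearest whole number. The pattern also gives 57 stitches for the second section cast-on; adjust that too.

Stitches: 73 × 18/19 = 69.16 → 69.
Rows: 135 × 26/29 = 121.03 → 121.
second section cast-on: 57 × 18/19 = 54.00 → 54.

Cast on 69 stitches; work 121 rows; second section cast-on 54 stitches.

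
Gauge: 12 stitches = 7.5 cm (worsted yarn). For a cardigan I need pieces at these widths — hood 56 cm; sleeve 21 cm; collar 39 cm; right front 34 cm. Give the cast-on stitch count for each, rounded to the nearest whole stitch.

Rate = 12/7.5 = 1.6 sts per cm.
hood: 56 × 1.6 = 89.60 → 90.
sleeve: 21 × 1.6 = 33.60 → 34.
collar: 39 × 1.6 = 62.40 → 62.
right front: 34 × 1.6 = 54.40 → 54.

hood 90; sleeve 34; collar 62; right front 54.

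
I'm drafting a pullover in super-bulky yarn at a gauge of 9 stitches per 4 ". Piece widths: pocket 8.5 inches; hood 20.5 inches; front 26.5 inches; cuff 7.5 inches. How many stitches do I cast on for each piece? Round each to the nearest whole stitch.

Rate = 9/4 = 2.25 sts per in.
pocket: 8.5 × 2.25 = 19.12 → 19.
hood: 20.5 × 2.25 = 46.12 → 46.
front: 26.5 × 2.25 = 59.62 → 60.
cuff: 7.5 × 2.25 = 16.88 → 17.

pocket 19; hood 46; front 60; cuff 17.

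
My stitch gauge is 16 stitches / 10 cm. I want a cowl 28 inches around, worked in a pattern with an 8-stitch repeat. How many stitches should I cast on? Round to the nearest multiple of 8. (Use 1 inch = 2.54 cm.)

28 in = 28 × 2.54 = 71.12 cm.
16 / 10 = 1.6 sts/cm.
71.12 × 1.6 = 113.79 sts.
→ 112.

CO 112 sts.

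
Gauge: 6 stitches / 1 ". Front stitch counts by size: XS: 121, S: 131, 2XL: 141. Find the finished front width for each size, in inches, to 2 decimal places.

6/1 = 6 sts per in.
XS: 121 / 6 = 20.167 → 20.17 in.
S: 131 / 6 = 21.833 → 21.83 in.
2XL: 141 / 6 = 23.500 → 23.50 in.

XS 20.17 inches; S 21.83 inches; 2XL 23.50 inches.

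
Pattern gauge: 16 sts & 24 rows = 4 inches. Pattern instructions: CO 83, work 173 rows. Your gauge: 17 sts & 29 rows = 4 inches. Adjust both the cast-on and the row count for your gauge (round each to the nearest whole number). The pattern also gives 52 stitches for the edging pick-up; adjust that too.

Stitches: 83 × 17/16 = 88.19 → 88.
Rows: 173 × 29/24 = 209.04 → 209.
edging pick-up: 52 × 17/16 = 55.25 → 55.

Cast on 88 stitches; work 209 rows; edging pick-up 55 stitches.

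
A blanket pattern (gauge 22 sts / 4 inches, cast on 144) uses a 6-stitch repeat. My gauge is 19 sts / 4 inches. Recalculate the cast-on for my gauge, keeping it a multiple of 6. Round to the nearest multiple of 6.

CO 126 sts.

144 × 19 / 22 = 124.36.
Nearest multiple of 6: 126.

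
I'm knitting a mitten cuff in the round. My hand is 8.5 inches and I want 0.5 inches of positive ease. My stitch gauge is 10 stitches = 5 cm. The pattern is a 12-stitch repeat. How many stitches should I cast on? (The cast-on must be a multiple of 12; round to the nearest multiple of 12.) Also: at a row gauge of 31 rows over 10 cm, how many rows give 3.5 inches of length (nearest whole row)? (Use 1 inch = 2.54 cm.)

Finished = 8.5 + 0.5 = 9 inches.
9 inches × 2.54 = 22.86 cm.
10/5 = 2 sts per cm; 22.86 × 2 = 45.72 sts.
Nearest multiple of 12 → 48.
3.5 inches = 8.89 cm; × 3.1 = 27.56 → 28 rows.

Cast on 48 stitches; work 28 rows.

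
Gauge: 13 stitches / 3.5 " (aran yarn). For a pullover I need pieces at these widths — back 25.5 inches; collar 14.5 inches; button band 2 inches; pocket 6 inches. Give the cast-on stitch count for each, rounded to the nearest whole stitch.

back 95; collar 54; button band 7; pocket 22.

Rate = 13/3.5 = 3.714 sts per in.
back: 25.5 × 3.714 = 94.71 → 95.
collar: 14.5 × 3.714 = 53.86 → 54.
button band: 2 × 3.714 = 7.43 → 7.
pocket: 6 × 3.714 = 22.29 → 22.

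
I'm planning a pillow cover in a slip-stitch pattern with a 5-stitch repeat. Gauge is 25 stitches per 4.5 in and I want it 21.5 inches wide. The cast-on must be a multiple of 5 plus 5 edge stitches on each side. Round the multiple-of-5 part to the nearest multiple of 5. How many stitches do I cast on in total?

120 stitches.

25 / 4.5 = 5.556 sts per inch.
21.5 × 5.556 = 119.44 sts.
Less 10 edge sts → 109.44 for the repeat.
Nearest multiple of 5: 110.
Add back 10 edge sts → 120.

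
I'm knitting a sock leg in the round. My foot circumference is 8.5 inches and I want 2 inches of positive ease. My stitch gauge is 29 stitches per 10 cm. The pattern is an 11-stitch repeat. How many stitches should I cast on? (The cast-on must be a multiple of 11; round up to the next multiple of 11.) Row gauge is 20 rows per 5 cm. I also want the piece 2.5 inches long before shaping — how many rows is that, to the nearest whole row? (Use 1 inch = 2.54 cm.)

Cast on 88 stitches; work 25 rows.

Finished = 8.5 + 2 = 10.5 inches.
10.5 inches × 2.54 = 26.67 cm.
29/10 = 2.9 sts per cm; 26.67 × 2.9 = 77.34 sts.
Next multiple of 11 → 88.
2.5 inches = 6.35 cm; × 4 = 25.40 → 25 rows.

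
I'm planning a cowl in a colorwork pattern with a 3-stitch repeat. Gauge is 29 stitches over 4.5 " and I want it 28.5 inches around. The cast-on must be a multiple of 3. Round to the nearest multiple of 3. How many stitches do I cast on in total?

Cast on 183 stitches.

29 / 4.5 = 6.444 sts per inch.
28.5 × 6.444 = 183.67 sts.
Nearest multiple of 3: 183.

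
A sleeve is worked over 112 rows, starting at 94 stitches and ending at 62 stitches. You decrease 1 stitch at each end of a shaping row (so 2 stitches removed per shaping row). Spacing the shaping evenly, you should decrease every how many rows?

Decrease every 7th row.

Stitches to remove: |62 − 94| = 32.
Shaping rows needed: 32 / 2 = 16.
112 rows / 16 = every 7 rows.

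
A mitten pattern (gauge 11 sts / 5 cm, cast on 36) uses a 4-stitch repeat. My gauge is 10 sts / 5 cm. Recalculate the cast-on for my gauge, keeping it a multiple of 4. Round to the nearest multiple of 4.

CO 32 sts.

36 × 10 / 11 = 32.73.
Nearest multiple of 4: 32.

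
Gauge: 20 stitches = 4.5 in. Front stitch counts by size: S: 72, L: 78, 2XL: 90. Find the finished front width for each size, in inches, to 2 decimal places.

20/4.5 = 4.444 sts per in.
S: 72 / 4.444 = 16.200 → 16.20 in.
L: 78 / 4.444 = 17.550 → 17.55 in.
2XL: 90 / 4.444 = 20.250 → 20.25 in.

S 16.20 inches; L 17.55 inches; 2XL 20.25 inches.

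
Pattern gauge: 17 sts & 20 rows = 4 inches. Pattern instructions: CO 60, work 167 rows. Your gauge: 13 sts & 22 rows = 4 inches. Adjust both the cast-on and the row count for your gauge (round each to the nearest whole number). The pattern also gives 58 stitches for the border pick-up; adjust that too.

Stitches: 60 × 13/17 = 45.88 → 46.
Rows: 167 × 22/20 = 183.70 → 184.
border pick-up: 58 × 13/17 = 44.35 → 44.

Cast on 46 stitches; work 184 rows; border pick-up 44 stitches.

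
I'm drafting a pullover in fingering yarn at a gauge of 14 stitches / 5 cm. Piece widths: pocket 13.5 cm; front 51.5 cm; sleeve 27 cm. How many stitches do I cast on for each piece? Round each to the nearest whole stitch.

pocket 38; front 144; sleeve 76.

Rate = 14/5 = 2.8 sts per cm.
pocket: 13.5 × 2.8 = 37.80 → 38.
front: 51.5 × 2.8 = 144.20 → 144.
sleeve: 27 × 2.8 = 75.60 → 76.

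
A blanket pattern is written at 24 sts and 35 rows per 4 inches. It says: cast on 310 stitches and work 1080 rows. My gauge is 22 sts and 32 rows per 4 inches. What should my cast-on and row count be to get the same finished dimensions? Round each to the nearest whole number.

Stitches: 310 × 22/24 = 284.17 → 284.
Rows: 1080 × 32/35 = 987.43 → 987.

Cast on 284 stitches; work 987 rows.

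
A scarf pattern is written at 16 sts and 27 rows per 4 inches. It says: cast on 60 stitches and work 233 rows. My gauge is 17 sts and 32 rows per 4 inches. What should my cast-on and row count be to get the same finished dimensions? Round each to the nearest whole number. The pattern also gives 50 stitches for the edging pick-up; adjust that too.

Cast on 64 stitches; work 276 rows; edging pick-up 53 stitches.

Stitches: 60 × 17/16 = 63.75 → 64.
Rows: 233 × 32/27 = 276.15 → 276.
edging pick-up: 50 × 17/16 = 53.12 → 53.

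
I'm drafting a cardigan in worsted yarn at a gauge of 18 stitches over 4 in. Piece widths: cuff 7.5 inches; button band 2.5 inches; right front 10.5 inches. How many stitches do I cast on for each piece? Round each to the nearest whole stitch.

cuff 34; button band 11; right front 47.

Rate = 18/4 = 4.5 sts per in.
cuff: 7.5 × 4.5 = 33.75 → 34.
button band: 2.5 × 4.5 = 11.25 → 11.
right front: 10.5 × 4.5 = 47.25 → 47.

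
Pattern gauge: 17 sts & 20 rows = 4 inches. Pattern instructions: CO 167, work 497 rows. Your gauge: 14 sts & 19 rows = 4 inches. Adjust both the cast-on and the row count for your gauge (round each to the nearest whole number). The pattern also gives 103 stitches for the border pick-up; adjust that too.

Stitches: 167 × 14/17 = 137.53 → 138.
Rows: 497 × 19/20 = 472.15 → 472.
border pick-up: 103 × 14/17 = 84.82 → 85.

Cast on 138 stitches; work 472 rows; border pick-up 85 stitches.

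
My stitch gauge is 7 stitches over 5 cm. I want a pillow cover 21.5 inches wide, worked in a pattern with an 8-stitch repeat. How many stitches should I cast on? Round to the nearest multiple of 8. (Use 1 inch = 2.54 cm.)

21.5 in = 21.5 × 2.54 = 54.61 cm.
7 / 5 = 1.4 sts/cm.
54.61 × 1.4 = 76.45 sts.
→ 80.

80 stitches.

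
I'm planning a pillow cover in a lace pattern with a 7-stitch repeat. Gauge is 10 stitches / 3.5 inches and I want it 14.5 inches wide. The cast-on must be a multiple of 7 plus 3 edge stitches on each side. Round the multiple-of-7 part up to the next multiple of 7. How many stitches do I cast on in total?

CO 48 sts.

10 / 3.5 = 2.857 sts per inch.
14.5 × 2.857 = 41.43 sts.
Less 6 edge sts → 35.43 for the repeat.
Next multiple of 7: 42.
Add back 6 edge sts → 48.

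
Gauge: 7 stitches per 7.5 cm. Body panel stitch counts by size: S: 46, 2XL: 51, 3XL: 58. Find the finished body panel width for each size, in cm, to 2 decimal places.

S 49.29 cm; 2XL 54.64 cm; 3XL 62.14 cm.

7/7.5 = 0.933 sts per cm.
S: 46 / 0.933 = 49.286 → 49.29 cm.
2XL: 51 / 0.933 = 54.643 → 54.64 cm.
3XL: 58 / 0.933 = 62.143 → 62.14 cm.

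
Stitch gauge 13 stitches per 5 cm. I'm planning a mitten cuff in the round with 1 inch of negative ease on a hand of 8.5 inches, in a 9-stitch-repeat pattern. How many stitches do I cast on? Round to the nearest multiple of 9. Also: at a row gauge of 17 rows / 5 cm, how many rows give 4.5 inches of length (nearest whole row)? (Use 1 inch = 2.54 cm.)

Cast on 54 stitches; work 39 rows.

Finished = 8.5 − 1 = 7.5 inches.
7.5 inches × 2.54 = 19.05 cm.
13/5 = 2.6 sts per cm; 19.05 × 2.6 = 49.53 sts.
Nearest multiple of 9 → 54.
4.5 inches = 11.43 cm; × 3.4 = 38.86 → 39 rows.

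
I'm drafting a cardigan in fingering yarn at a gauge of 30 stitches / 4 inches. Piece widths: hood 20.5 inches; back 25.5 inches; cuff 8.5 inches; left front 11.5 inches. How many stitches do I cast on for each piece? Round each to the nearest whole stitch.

hood 154; back 191; cuff 64; left front 86.

Rate = 30/4 = 7.5 sts per in.
hood: 20.5 × 7.5 = 153.75 → 154.
back: 25.5 × 7.5 = 191.25 → 191.
cuff: 8.5 × 7.5 = 63.75 → 64.
left front: 11.5 × 7.5 = 86.25 → 86.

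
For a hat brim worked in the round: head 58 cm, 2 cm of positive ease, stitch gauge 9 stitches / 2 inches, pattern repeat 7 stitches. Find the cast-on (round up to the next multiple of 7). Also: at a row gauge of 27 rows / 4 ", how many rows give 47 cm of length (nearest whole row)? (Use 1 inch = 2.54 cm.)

Cast on 112 stitches; work 125 rows.

Finished = 58 + 2 = 60 cm.
60 cm × 1/2.54 = 23.62 inches.
9/2 = 4.5 sts per in; 23.62 × 4.5 = 106.30 sts.
Next multiple of 7 → 112.
47 cm = 18.50 inches; × 6.75 = 124.90 → 125 rows.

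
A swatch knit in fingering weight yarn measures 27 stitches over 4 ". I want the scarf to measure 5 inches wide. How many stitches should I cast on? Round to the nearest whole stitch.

34 stitches.

27 stitches / 4 in = 6.75 stitches per inch.
5 × 6.75 = 33.75 stitches.
Round to nearest → 34.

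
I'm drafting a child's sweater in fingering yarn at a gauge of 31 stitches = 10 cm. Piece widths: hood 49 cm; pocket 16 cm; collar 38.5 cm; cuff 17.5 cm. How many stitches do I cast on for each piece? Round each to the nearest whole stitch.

hood 152; pocket 50; collar 119; cuff 54.

Rate = 31/10 = 3.1 sts per cm.
hood: 49 × 3.1 = 151.90 → 152.
pocket: 16 × 3.1 = 49.60 → 50.
collar: 38.5 × 3.1 = 119.35 → 119.
cuff: 17.5 × 3.1 = 54.25 → 54.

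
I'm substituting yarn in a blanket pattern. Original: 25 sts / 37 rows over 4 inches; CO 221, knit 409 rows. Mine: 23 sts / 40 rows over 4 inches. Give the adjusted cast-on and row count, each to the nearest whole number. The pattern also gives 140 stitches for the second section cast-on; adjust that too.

Stitches: 221 × 23/25 = 203.32 → 203.
Rows: 409 × 40/37 = 442.16 → 442.
second section cast-on: 140 × 23/25 = 128.80 → 129.

Cast on 203 stitches; work 442 rows; second section cast-on 129 stitches.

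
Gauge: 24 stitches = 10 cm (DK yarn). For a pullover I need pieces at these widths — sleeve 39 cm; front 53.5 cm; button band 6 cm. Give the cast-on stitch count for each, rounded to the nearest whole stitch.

sleeve 94; front 128; button band 14.

Rate = 24/10 = 2.4 sts per cm.
sleeve: 39 × 2.4 = 93.60 → 94.
front: 53.5 × 2.4 = 128.40 → 128.
button band: 6 × 2.4 = 14.40 → 14.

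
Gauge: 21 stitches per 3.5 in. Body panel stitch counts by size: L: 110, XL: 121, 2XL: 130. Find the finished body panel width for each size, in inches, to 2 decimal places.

21/3.5 = 6 sts per in.
L: 110 / 6 = 18.333 → 18.33 in.
XL: 121 / 6 = 20.167 → 20.17 in.
2XL: 130 / 6 = 21.667 → 21.67 in.

L 18.33 inches; XL 20.17 inches; 2XL 21.67 inches.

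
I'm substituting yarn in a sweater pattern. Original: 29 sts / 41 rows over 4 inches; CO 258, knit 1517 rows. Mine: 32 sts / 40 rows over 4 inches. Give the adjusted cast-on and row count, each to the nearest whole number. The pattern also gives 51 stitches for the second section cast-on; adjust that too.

Cast on 285 stitches; work 1480 rows; second section cast-on 56 stitches.

Stitches: 258 × 32/29 = 284.69 → 285.
Rows: 1517 × 40/41 = 1480.00 → 1480.
second section cast-on: 51 × 32/29 = 56.28 → 56.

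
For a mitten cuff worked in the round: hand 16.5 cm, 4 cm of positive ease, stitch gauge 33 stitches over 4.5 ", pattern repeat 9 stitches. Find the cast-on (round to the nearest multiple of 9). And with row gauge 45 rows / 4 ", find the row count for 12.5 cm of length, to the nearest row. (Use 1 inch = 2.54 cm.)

Finished = 16.5 + 4 = 20.5 cm.
20.5 cm × 1/2.54 = 8.07 inches.
33/4.5 = 7.333 sts per in; 8.07 × 7.333 = 59.19 sts.
Nearest multiple of 9 → 63.
12.5 cm = 4.92 inches; × 11.25 = 55.36 → 55 rows.

Cast on 63 stitches; work 55 rows.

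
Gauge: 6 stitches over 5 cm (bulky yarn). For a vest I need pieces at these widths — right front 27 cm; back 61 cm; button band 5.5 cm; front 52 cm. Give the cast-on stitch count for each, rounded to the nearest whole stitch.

right front 32; back 73; button band 7; front 62.

Rate = 6/5 = 1.2 sts per cm.
right front: 27 × 1.2 = 32.40 → 32.
back: 61 × 1.2 = 73.20 → 73.
button band: 5.5 × 1.2 = 6.60 → 7.
front: 52 × 1.2 = 62.40 → 62.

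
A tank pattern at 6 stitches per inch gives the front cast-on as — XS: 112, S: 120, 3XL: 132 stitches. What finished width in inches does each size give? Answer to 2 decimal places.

6/1 = 6 sts per in.
XS: 112 / 6 = 18.667 → 18.67 in.
S: 120 / 6 = 20.000 → 20.00 in.
3XL: 132 / 6 = 22.000 → 22.00 in.

XS 18.67 inches; S 20.00 inches; 3XL 22.00 inches.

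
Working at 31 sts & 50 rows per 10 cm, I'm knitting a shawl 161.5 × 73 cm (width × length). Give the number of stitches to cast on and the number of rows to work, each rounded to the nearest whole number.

Cast on 501 stitches and work 365 rows.

Stitch gauge = 31/10 = 3.1 sts/cm; 161.5 × 3.1 = 500.65 → 501 sts.
Row gauge = 50/10 = 5 rows/cm; 73 × 5 = 365.00 → 365 rows.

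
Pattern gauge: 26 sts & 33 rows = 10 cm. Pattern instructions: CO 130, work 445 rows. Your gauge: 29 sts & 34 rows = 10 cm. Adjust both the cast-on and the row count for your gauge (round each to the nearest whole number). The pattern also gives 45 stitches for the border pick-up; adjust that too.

Cast on 145 stitches; work 458 rows; border pick-up 50 stitches.

Stitches: 130 × 29/26 = 145.00 → 145.
Rows: 445 × 34/33 = 458.48 → 458.
border pick-up: 45 × 29/26 = 50.19 → 50.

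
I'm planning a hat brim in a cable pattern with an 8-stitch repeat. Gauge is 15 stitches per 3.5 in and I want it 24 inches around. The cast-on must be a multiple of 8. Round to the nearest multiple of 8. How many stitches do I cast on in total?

104 stitches.

15 / 3.5 = 4.286 sts per inch.
24 × 4.286 = 102.86 sts.
Nearest multiple of 8: 104.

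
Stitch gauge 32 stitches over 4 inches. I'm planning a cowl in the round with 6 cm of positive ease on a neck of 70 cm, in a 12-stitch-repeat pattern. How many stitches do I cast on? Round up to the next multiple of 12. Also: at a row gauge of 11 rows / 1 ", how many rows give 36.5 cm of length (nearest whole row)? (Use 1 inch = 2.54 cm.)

Finished = 70 + 6 = 76 cm.
76 cm × 1/2.54 = 29.92 inches.
32/4 = 8 sts per in; 29.92 × 8 = 239.37 sts.
Next multiple of 12 → 240.
36.5 cm = 14.37 inches; × 11 = 158.07 → 158 rows.

Cast on 240 stitches; work 158 rows.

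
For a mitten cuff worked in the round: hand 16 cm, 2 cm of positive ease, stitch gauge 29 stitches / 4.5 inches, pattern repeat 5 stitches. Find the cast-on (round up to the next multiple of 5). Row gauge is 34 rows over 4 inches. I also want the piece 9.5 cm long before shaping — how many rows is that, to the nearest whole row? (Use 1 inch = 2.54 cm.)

Cast on 50 stitches; work 32 rows.

Finished = 16 + 2 = 18 cm.
18 cm × 1/2.54 = 7.09 inches.
29/4.5 = 6.444 sts per in; 7.09 × 6.444 = 45.67 sts.
Next multiple of 5 → 50.
9.5 cm = 3.74 inches; × 8.5 = 31.79 → 32 rows.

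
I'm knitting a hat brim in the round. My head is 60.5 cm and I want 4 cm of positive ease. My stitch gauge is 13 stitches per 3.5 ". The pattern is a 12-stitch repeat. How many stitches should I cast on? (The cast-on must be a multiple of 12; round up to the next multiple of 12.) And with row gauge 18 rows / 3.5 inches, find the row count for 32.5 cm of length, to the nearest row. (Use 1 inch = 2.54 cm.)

Finished = 60.5 + 4 = 64.5 cm.
64.5 cm × 1/2.54 = 25.39 inches.
13/3.5 = 3.714 sts per in; 25.39 × 3.714 = 94.32 sts.
Next multiple of 12 → 96.
32.5 cm = 12.80 inches; × 5.143 = 65.80 → 66 rows.

Cast on 96 stitches; work 66 rows.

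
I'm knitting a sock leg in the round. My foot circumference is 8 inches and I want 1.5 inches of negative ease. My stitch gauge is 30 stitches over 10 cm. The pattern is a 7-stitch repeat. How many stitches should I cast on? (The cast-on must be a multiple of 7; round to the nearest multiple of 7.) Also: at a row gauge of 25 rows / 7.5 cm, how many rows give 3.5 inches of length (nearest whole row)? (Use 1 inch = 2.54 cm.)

Cast on 49 stitches; work 30 rows.

Finished = 8 − 1.5 = 6.5 inches.
6.5 inches × 2.54 = 16.51 cm.
30/10 = 3 sts per cm; 16.51 × 3 = 49.53 sts.
Nearest multiple of 7 → 49.
3.5 inches = 8.89 cm; × 3.333 = 29.63 → 30 rows.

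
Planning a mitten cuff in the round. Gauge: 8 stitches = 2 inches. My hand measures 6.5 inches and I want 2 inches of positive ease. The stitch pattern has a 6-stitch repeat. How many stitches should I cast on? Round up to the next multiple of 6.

Finished = 6.5 + 2 = 8.5 inches.
8 / 2 = 4 sts/in.
8.5 × 4 = 34.00 sts.
Next multiple of 6: 36.

36 stitches.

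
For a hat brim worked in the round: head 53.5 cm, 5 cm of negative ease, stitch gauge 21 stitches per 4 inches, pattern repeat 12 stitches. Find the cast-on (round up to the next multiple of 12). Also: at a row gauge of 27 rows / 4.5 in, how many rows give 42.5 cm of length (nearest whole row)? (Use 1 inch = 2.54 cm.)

Cast on 108 stitches; work 100 rows.

Finished = 53.5 − 5 = 48.5 cm.
48.5 cm × 1/2.54 = 19.09 inches.
21/4 = 5.25 sts per in; 19.09 × 5.25 = 100.25 sts.
Next multiple of 12 → 108.
42.5 cm = 16.73 inches; × 6 = 100.39 → 100 rows.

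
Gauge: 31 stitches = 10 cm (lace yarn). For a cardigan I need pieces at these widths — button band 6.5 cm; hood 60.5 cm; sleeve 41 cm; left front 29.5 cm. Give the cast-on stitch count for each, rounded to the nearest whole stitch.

button band 20; hood 188; sleeve 127; left front 91.

Rate = 31/10 = 3.1 sts per cm.
button band: 6.5 × 3.1 = 20.15 → 20.
hood: 60.5 × 3.1 = 187.55 → 188.
sleeve: 41 × 3.1 = 127.10 → 127.
left front: 29.5 × 3.1 = 91.45 → 91.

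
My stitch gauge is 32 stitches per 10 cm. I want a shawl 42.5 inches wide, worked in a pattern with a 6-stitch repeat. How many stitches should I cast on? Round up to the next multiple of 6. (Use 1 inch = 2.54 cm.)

42.5 in = 42.5 × 2.54 = 107.95 cm.
32 / 10 = 3.2 sts/cm.
107.95 × 3.2 = 345.44 sts.
→ 348.

CO 348 sts.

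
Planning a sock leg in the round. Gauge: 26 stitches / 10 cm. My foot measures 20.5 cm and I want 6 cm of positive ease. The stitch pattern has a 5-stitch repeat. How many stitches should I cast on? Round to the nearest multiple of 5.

Finished = 20.5 + 6 = 26.5 cm.
26 / 10 = 2.6 sts/cm.
26.5 × 2.6 = 68.90 sts.
Nearest multiple of 5: 70.

CO 70 sts.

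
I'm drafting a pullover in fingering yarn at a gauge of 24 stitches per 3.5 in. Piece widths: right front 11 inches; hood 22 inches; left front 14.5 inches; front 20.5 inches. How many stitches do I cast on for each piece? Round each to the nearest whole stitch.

right front 75; hood 151; left front 99; front 141.

Rate = 24/3.5 = 6.857 sts per in.
right front: 11 × 6.857 = 75.43 → 75.
hood: 22 × 6.857 = 150.86 → 151.
left front: 14.5 × 6.857 = 99.43 → 99.
front: 20.5 × 6.857 = 140.57 → 141.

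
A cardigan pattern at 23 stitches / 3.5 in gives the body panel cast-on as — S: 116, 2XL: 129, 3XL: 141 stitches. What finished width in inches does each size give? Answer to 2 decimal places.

S 17.65 inches; 2XL 19.63 inches; 3XL 21.46 inches.

23/3.5 = 6.571 sts per in.
S: 116 / 6.571 = 17.652 → 17.65 in.
2XL: 129 / 6.571 = 19.630 → 19.63 in.
3XL: 141 / 6.571 = 21.457 → 21.46 in.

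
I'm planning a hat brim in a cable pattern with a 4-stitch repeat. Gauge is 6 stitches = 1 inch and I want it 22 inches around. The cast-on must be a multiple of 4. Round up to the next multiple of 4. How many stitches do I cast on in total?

132 stitches.

6 / 1 = 6 sts per inch.
22 × 6 = 132.00 sts.
Next multiple of 4: 132.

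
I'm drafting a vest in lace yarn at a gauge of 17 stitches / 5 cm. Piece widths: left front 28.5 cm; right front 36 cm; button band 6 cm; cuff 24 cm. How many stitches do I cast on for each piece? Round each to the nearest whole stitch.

left front 97; right front 122; button band 20; cuff 82.

Rate = 17/5 = 3.4 sts per cm.
left front: 28.5 × 3.4 = 96.90 → 97.
right front: 36 × 3.4 = 122.40 → 122.
button band: 6 × 3.4 = 20.40 → 20.
cuff: 24 × 3.4 = 81.60 → 82.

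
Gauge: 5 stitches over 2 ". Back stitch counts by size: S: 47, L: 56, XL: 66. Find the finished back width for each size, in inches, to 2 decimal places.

S 18.80 inches; L 22.40 inches; XL 26.40 inches.

5/2 = 2.5 sts per in.
S: 47 / 2.5 = 18.800 → 18.80 in.
L: 56 / 2.5 = 22.400 → 22.40 in.
XL: 66 / 2.5 = 26.400 → 26.40 in.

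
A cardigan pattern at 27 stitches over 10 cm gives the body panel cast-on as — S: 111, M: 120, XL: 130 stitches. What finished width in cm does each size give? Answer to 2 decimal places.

27/10 = 2.7 sts per cm.
S: 111 / 2.7 = 41.111 → 41.11 cm.
M: 120 / 2.7 = 44.444 → 44.44 cm.
XL: 130 / 2.7 = 48.148 → 48.15 cm.

S 41.11 cm; M 44.44 cm; XL 48.15 cm.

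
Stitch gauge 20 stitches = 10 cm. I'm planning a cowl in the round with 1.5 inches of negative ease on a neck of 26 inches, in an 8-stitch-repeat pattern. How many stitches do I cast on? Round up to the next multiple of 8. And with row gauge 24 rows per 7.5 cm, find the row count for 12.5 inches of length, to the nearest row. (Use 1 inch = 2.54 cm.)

Cast on 128 stitches; work 102 rows.

Finished = 26 − 1.5 = 24.5 inches.
24.5 inches × 2.54 = 62.23 cm.
20/10 = 2 sts per cm; 62.23 × 2 = 124.46 sts.
Next multiple of 8 → 128.
12.5 inches = 31.75 cm; × 3.2 = 101.60 → 102 rows.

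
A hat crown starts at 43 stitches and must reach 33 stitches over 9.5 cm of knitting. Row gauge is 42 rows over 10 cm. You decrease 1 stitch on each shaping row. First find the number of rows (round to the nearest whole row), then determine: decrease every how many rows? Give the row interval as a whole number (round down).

Decrease every 4th row.

Rows = 9.5 × 4.2 = 39.9 → 40 rows.
Stitches to remove: 10 → 10 shaping rows (at 1 st each).
40 / 10 = 4.00 → every 4 rows.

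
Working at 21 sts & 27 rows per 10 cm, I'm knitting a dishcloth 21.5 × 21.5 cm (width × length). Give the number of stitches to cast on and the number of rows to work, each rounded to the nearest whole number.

Cast on 45 stitches and work 58 rows.

Stitch gauge = 21/10 = 2.1 sts/cm; 21.5 × 2.1 = 45.15 → 45 sts.
Row gauge = 27/10 = 2.7 rows/cm; 21.5 × 2.7 = 58.05 → 58 rows.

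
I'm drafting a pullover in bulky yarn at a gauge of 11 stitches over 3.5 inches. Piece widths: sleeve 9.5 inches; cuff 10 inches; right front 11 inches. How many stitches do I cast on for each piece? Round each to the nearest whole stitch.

sleeve 30; cuff 31; right front 35.

Rate = 11/3.5 = 3.143 sts per in.
sleeve: 9.5 × 3.143 = 29.86 → 30.
cuff: 10 × 3.143 = 31.43 → 31.
right front: 11 × 3.143 = 34.57 → 35.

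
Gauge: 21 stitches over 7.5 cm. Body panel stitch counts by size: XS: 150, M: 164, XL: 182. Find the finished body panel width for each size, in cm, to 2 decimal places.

21/7.5 = 2.8 sts per cm.
XS: 150 / 2.8 = 53.571 → 53.57 cm.
M: 164 / 2.8 = 58.571 → 58.57 cm.
XL: 182 / 2.8 = 65.000 → 65.00 cm.

XS 53.57 cm; M 58.57 cm; XL 65.00 cm.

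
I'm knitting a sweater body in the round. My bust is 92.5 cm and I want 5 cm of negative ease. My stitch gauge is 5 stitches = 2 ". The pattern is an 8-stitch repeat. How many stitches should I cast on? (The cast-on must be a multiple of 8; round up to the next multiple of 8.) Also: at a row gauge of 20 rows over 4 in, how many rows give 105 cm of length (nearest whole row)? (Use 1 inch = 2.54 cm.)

Finished = 92.5 − 5 = 87.5 cm.
87.5 cm × 1/2.54 = 34.45 inches.
5/2 = 2.5 sts per in; 34.45 × 2.5 = 86.12 sts.
Next multiple of 8 → 88.
105 cm = 41.34 inches; × 5 = 206.69 → 207 rows.

Cast on 88 stitches; work 207 rows.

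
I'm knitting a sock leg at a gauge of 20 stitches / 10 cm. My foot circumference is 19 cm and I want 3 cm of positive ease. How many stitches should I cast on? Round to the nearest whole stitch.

Finished = 19 + 3 = 22 cm.
20 / 10 = 2 sts per cm.
22.00 × 2 = 44.00 sts.

44 stitches.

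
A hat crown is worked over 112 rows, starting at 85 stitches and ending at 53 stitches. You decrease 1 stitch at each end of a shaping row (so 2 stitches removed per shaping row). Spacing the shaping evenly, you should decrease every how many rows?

Decrease every 7th row.

Stitches to remove: |53 − 85| = 32.
Shaping rows needed: 32 / 2 = 16.
112 rows / 16 = every 7 rows.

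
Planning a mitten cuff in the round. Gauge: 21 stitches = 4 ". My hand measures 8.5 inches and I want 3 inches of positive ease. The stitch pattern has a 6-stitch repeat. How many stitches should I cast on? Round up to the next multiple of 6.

Finished = 8.5 + 3 = 11.5 inches.
21 / 4 = 5.25 sts/in.
11.5 × 5.25 = 60.38 sts.
Next multiple of 6: 66.

66 stitches.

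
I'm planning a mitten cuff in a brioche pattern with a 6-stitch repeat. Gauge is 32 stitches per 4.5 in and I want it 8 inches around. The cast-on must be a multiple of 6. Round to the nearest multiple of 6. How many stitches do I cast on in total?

Cast on 54 stitches.

32 / 4.5 = 7.111 sts per inch.
8 × 7.111 = 56.89 sts.
Nearest multiple of 6: 54.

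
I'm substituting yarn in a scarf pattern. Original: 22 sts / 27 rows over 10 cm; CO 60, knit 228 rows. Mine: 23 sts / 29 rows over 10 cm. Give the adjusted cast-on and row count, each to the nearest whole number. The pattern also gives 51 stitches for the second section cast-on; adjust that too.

Cast on 63 stitches; work 245 rows; second section cast-on 53 stitches.

Stitches: 60 × 23/22 = 62.73 → 63.
Rows: 228 × 29/27 = 244.89 → 245.
second section cast-on: 51 × 23/22 = 53.32 → 53.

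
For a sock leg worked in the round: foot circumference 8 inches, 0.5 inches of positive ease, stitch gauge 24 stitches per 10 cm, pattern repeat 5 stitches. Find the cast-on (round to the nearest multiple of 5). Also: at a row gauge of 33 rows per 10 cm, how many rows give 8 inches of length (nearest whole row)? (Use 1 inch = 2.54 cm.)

Finished = 8 + 0.5 = 8.5 inches.
8.5 inches × 2.54 = 21.59 cm.
24/10 = 2.4 sts per cm; 21.59 × 2.4 = 51.82 sts.
Nearest multiple of 5 → 50.
8 inches = 20.32 cm; × 3.3 = 67.06 → 67 rows.

Cast on 50 stitches; work 67 rows.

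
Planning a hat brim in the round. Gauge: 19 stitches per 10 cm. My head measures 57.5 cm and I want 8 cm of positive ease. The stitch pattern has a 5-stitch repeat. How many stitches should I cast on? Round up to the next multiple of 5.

Cast on 125 stitches.

Finished = 57.5 + 8 = 65.5 cm.
19 / 10 = 1.9 sts/cm.
65.5 × 1.9 = 124.45 sts.
Next multiple of 5: 125.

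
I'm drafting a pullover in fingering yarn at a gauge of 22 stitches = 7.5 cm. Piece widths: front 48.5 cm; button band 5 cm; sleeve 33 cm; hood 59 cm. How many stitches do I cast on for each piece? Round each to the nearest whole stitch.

Rate = 22/7.5 = 2.933 sts per cm.
front: 48.5 × 2.933 = 142.27 → 142.
button band: 5 × 2.933 = 14.67 → 15.
sleeve: 33 × 2.933 = 96.80 → 97.
hood: 59 × 2.933 = 173.07 → 173.

front 142; button band 15; sleeve 97; hood 173.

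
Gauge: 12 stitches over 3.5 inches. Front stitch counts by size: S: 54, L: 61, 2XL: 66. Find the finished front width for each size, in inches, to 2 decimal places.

S 15.75 inches; L 17.79 inches; 2XL 19.25 inches.

12/3.5 = 3.429 sts per in.
S: 54 / 3.429 = 15.750 → 15.75 in.
L: 61 / 3.429 = 17.792 → 17.79 in.
2XL: 66 / 3.429 = 19.250 → 19.25 in.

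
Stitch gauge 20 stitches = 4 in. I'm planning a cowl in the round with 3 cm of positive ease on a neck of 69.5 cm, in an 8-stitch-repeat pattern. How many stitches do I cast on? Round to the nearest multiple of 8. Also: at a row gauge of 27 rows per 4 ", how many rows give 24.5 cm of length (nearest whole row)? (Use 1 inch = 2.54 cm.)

Cast on 144 stitches; work 65 rows.

Finished = 69.5 + 3 = 72.5 cm.
72.5 cm × 1/2.54 = 28.54 inches.
20/4 = 5 sts per in; 28.54 × 5 = 142.72 sts.
Nearest multiple of 8 → 144.
24.5 cm = 9.65 inches; × 6.75 = 65.11 → 65 rows.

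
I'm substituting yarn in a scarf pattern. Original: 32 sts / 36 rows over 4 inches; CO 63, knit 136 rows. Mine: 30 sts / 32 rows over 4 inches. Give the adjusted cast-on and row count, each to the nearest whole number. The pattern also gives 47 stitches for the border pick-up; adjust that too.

Cast on 59 stitches; work 121 rows; border pick-up 44 stitches.

Stitches: 63 × 30/32 = 59.06 → 59.
Rows: 136 × 32/36 = 120.89 → 121.
border pick-up: 47 × 30/32 = 44.06 → 44.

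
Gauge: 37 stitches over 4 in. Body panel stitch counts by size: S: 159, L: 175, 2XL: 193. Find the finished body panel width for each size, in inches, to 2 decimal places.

S 17.19 inches; L 18.92 inches; 2XL 20.86 inches.

37/4 = 9.25 sts per in.
S: 159 / 9.25 = 17.189 → 17.19 in.
L: 175 / 9.25 = 18.919 → 18.92 in.
2XL: 193 / 9.25 = 20.865 → 20.86 in.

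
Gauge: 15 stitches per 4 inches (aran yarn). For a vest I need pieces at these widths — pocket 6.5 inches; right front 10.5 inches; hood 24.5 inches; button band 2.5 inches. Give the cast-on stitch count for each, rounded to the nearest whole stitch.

Rate = 15/4 = 3.75 sts per in.
pocket: 6.5 × 3.75 = 24.38 → 24.
right front: 10.5 × 3.75 = 39.38 → 39.
hood: 24.5 × 3.75 = 91.88 → 92.
button band: 2.5 × 3.75 = 9.38 → 9.

pocket 24; right front 39; hood 92; button band 9.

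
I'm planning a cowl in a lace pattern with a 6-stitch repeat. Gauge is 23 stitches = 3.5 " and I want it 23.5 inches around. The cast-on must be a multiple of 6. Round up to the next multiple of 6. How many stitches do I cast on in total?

23 / 3.5 = 6.571 sts per inch.
23.5 × 6.571 = 154.43 sts.
Next multiple of 6: 156.

Cast on 156 stitches.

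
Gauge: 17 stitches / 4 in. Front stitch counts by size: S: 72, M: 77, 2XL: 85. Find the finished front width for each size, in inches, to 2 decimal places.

S 16.94 inches; M 18.12 inches; 2XL 20.00 inches.

17/4 = 4.25 sts per in.
S: 72 / 4.25 = 16.941 → 16.94 in.
M: 77 / 4.25 = 18.118 → 18.12 in.
2XL: 85 / 4.25 = 20.000 → 20.00 in.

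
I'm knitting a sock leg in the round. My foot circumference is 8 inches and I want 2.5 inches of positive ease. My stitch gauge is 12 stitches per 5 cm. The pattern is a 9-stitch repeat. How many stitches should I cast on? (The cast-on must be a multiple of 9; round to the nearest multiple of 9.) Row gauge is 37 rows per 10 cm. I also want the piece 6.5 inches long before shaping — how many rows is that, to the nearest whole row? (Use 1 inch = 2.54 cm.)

Cast on 63 stitches; work 61 rows.

Finished = 8 + 2.5 = 10.5 inches.
10.5 inches × 2.54 = 26.67 cm.
12/5 = 2.4 sts per cm; 26.67 × 2.4 = 64.01 sts.
Nearest multiple of 9 → 63.
6.5 inches = 16.51 cm; × 3.7 = 61.09 → 61 rows.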